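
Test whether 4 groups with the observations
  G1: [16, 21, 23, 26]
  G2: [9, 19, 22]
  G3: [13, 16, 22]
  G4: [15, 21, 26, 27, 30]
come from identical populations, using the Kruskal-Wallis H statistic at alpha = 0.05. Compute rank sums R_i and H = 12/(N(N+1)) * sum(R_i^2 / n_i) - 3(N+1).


Step 1: Combine all N = 15 observations and assign midranks.
sorted (value, group, rank): (9,G2,1), (13,G3,2), (15,G4,3), (16,G1,4.5), (16,G3,4.5), (19,G2,6), (21,G1,7.5), (21,G4,7.5), (22,G2,9.5), (22,G3,9.5), (23,G1,11), (26,G1,12.5), (26,G4,12.5), (27,G4,14), (30,G4,15)
Step 2: Sum ranks within each group.
R_1 = 35.5 (n_1 = 4)
R_2 = 16.5 (n_2 = 3)
R_3 = 16 (n_3 = 3)
R_4 = 52 (n_4 = 5)
Step 3: H = 12/(N(N+1)) * sum(R_i^2/n_i) - 3(N+1)
     = 12/(15*16) * (35.5^2/4 + 16.5^2/3 + 16^2/3 + 52^2/5) - 3*16
     = 0.050000 * 1031.95 - 48
     = 3.597292.
Step 4: Ties present; correction factor C = 1 - 24/(15^3 - 15) = 0.992857. Corrected H = 3.597292 / 0.992857 = 3.623171.
Step 5: Under H0, H ~ chi^2(3); p-value = 0.305135.
Step 6: alpha = 0.05. fail to reject H0.

H = 3.6232, df = 3, p = 0.305135, fail to reject H0.


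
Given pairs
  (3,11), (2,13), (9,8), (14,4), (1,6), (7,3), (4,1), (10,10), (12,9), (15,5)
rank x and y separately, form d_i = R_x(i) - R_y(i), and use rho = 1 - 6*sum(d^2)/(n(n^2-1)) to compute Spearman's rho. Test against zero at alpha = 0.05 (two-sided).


Step 1: Rank x and y separately (midranks; no ties here).
rank(x): 3->3, 2->2, 9->6, 14->9, 1->1, 7->5, 4->4, 10->7, 12->8, 15->10
rank(y): 11->9, 13->10, 8->6, 4->3, 6->5, 3->2, 1->1, 10->8, 9->7, 5->4
Step 2: d_i = R_x(i) - R_y(i); compute d_i^2.
  (3-9)^2=36, (2-10)^2=64, (6-6)^2=0, (9-3)^2=36, (1-5)^2=16, (5-2)^2=9, (4-1)^2=9, (7-8)^2=1, (8-7)^2=1, (10-4)^2=36
sum(d^2) = 208.
Step 3: rho = 1 - 6*208 / (10*(10^2 - 1)) = 1 - 1248/990 = -0.260606.
Step 4: Under H0, t = rho * sqrt((n-2)/(1-rho^2)) = -0.7635 ~ t(8).
Step 5: Two-sided p-value from the t-distribution with 8 df = 0.467089.
Step 6: alpha = 0.05. fail to reject H0.

rho = -0.2606, p = 0.467089, fail to reject H0 at alpha = 0.05.


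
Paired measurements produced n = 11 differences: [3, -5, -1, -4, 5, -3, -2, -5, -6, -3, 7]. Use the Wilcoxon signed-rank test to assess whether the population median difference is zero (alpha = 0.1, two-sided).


Step 1: Drop any zero differences (none here) and take |d_i|.
|d| = [3, 5, 1, 4, 5, 3, 2, 5, 6, 3, 7]
Step 2: Midrank |d_i| (ties get averaged ranks).
ranks: |3|->4, |5|->8, |1|->1, |4|->6, |5|->8, |3|->4, |2|->2, |5|->8, |6|->10, |3|->4, |7|->11
Step 3: Attach original signs; sum ranks with positive sign and with negative sign.
W+ = 4 + 8 + 11 = 23
W- = 8 + 1 + 6 + 4 + 2 + 8 + 10 + 4 = 43
(Check: W+ + W- = 66 should equal n(n+1)/2 = 66.)
Step 4: Test statistic W = min(W+, W-) = 23.
Step 5: Ties in |d|, so use the tie-corrected normal approximation.
        E[W] = n(n+1)/4 = 11*12/4 = 33.
        Tie groups: |d|=3 (t=3), |d|=5 (t=3); sum(t^3 - t) = 48.
        Var[W] = n(n+1)(2n+1)/24 - sum(t^3-t)/48 = 3036/24 - 48/48 = 125.5.
        z = (W - E[W]) / sqrt(Var[W]) = (23 - 33) / 11.2027 = -0.8926.
        Two-sided p = 2*Phi(z) = 0.372048.
Step 6: alpha = 0.1. fail to reject H0.

W+ = 23, W- = 43, W = min = 23, p = 0.372048, fail to reject H0.


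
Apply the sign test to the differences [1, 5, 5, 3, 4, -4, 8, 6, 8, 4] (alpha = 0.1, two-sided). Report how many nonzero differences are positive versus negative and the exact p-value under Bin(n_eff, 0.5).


Step 1: Discard zero differences. Original n = 10; n_eff = number of nonzero differences = 10.
Nonzero differences (with sign): +1, +5, +5, +3, +4, -4, +8, +6, +8, +4
Step 2: Count signs: positive = 9, negative = 1.
Step 3: Under H0: P(positive) = 0.5, so the number of positives S ~ Bin(10, 0.5).
Step 4: Two-sided exact p-value = sum of Bin(10,0.5) probabilities at or below the observed probability = 0.021484.
Step 5: alpha = 0.1. reject H0.

n_eff = 10, pos = 9, neg = 1, p = 0.021484, reject H0.


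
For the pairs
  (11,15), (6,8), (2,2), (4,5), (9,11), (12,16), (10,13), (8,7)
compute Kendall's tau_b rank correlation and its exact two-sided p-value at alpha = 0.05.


Step 1: Enumerate the 28 unordered pairs (i,j) with i<j and classify each by sign(x_j-x_i) * sign(y_j-y_i).
  (1,2):dx=-5,dy=-7->C; (1,3):dx=-9,dy=-13->C; (1,4):dx=-7,dy=-10->C; (1,5):dx=-2,dy=-4->C
  (1,6):dx=+1,dy=+1->C; (1,7):dx=-1,dy=-2->C; (1,8):dx=-3,dy=-8->C; (2,3):dx=-4,dy=-6->C
  (2,4):dx=-2,dy=-3->C; (2,5):dx=+3,dy=+3->C; (2,6):dx=+6,dy=+8->C; (2,7):dx=+4,dy=+5->C
  (2,8):dx=+2,dy=-1->D; (3,4):dx=+2,dy=+3->C; (3,5):dx=+7,dy=+9->C; (3,6):dx=+10,dy=+14->C
  (3,7):dx=+8,dy=+11->C; (3,8):dx=+6,dy=+5->C; (4,5):dx=+5,dy=+6->C; (4,6):dx=+8,dy=+11->C
  (4,7):dx=+6,dy=+8->C; (4,8):dx=+4,dy=+2->C; (5,6):dx=+3,dy=+5->C; (5,7):dx=+1,dy=+2->C
  (5,8):dx=-1,dy=-4->C; (6,7):dx=-2,dy=-3->C; (6,8):dx=-4,dy=-9->C; (7,8):dx=-2,dy=-6->C
Step 2: C = 27, D = 1, total pairs = 28.
Step 3: tau = (C - D)/(n(n-1)/2) = (27 - 1)/28 = 0.928571.
Step 4: Exact two-sided p-value (enumerate n! = 40320 permutations of y under H0): p = 0.000397.
Step 5: alpha = 0.05. reject H0.

tau_b = 0.9286 (C=27, D=1), p = 0.000397, reject H0.


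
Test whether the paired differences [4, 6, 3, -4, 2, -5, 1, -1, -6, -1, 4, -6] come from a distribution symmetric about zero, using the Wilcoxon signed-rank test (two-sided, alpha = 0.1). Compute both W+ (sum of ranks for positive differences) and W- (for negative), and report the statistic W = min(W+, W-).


Step 1: Drop any zero differences (none here) and take |d_i|.
|d| = [4, 6, 3, 4, 2, 5, 1, 1, 6, 1, 4, 6]
Step 2: Midrank |d_i| (ties get averaged ranks).
ranks: |4|->7, |6|->11, |3|->5, |4|->7, |2|->4, |5|->9, |1|->2, |1|->2, |6|->11, |1|->2, |4|->7, |6|->11
Step 3: Attach original signs; sum ranks with positive sign and with negative sign.
W+ = 7 + 11 + 5 + 4 + 2 + 7 = 36
W- = 7 + 9 + 2 + 11 + 2 + 11 = 42
(Check: W+ + W- = 78 should equal n(n+1)/2 = 78.)
Step 4: Test statistic W = min(W+, W-) = 36.
Step 5: Ties in |d|, so use the tie-corrected normal approximation.
        E[W] = n(n+1)/4 = 12*13/4 = 39.
        Tie groups: |d|=1 (t=3), |d|=4 (t=3), |d|=6 (t=3); sum(t^3 - t) = 72.
        Var[W] = n(n+1)(2n+1)/24 - sum(t^3-t)/48 = 3900/24 - 72/48 = 161.
        z = (W - E[W]) / sqrt(Var[W]) = (36 - 39) / 12.6886 = -0.2364.
        Two-sided p = 2*Phi(z) = 0.813097.
Step 6: alpha = 0.1. fail to reject H0.

W+ = 36, W- = 42, W = min = 36, p = 0.813097, fail to reject H0.


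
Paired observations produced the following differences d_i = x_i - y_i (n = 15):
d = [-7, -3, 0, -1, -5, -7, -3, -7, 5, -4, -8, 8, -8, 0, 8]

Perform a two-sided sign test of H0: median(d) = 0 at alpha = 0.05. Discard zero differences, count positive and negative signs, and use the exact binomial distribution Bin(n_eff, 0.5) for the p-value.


Step 1: Discard zero differences. Original n = 15; n_eff = number of nonzero differences = 13.
Nonzero differences (with sign): -7, -3, -1, -5, -7, -3, -7, +5, -4, -8, +8, -8, +8
Step 2: Count signs: positive = 3, negative = 10.
Step 3: Under H0: P(positive) = 0.5, so the number of positives S ~ Bin(13, 0.5).
Step 4: Two-sided exact p-value = sum of Bin(13,0.5) probabilities at or below the observed probability = 0.092285.
Step 5: alpha = 0.05. fail to reject H0.

n_eff = 13, pos = 3, neg = 10, p = 0.092285, fail to reject H0.


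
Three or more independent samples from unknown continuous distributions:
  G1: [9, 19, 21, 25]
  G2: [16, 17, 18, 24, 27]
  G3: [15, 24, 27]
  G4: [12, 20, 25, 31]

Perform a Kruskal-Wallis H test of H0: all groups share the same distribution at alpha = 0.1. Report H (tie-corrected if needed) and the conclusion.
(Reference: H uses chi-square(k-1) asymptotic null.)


Step 1: Combine all N = 16 observations and assign midranks.
sorted (value, group, rank): (9,G1,1), (12,G4,2), (15,G3,3), (16,G2,4), (17,G2,5), (18,G2,6), (19,G1,7), (20,G4,8), (21,G1,9), (24,G2,10.5), (24,G3,10.5), (25,G1,12.5), (25,G4,12.5), (27,G2,14.5), (27,G3,14.5), (31,G4,16)
Step 2: Sum ranks within each group.
R_1 = 29.5 (n_1 = 4)
R_2 = 40 (n_2 = 5)
R_3 = 28 (n_3 = 3)
R_4 = 38.5 (n_4 = 4)
Step 3: H = 12/(N(N+1)) * sum(R_i^2/n_i) - 3(N+1)
     = 12/(16*17) * (29.5^2/4 + 40^2/5 + 28^2/3 + 38.5^2/4) - 3*17
     = 0.044118 * 1169.46 - 51
     = 0.593750.
Step 4: Ties present; correction factor C = 1 - 18/(16^3 - 16) = 0.995588. Corrected H = 0.593750 / 0.995588 = 0.596381.
Step 5: Under H0, H ~ chi^2(3); p-value = 0.897260.
Step 6: alpha = 0.1. fail to reject H0.

H = 0.5964, df = 3, p = 0.897260, fail to reject H0.


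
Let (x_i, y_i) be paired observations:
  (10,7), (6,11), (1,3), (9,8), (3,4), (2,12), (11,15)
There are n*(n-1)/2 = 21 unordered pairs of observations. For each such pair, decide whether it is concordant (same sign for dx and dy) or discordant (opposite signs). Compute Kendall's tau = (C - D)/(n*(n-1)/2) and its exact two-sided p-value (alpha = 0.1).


Step 1: Enumerate the 21 unordered pairs (i,j) with i<j and classify each by sign(x_j-x_i) * sign(y_j-y_i).
  (1,2):dx=-4,dy=+4->D; (1,3):dx=-9,dy=-4->C; (1,4):dx=-1,dy=+1->D; (1,5):dx=-7,dy=-3->C
  (1,6):dx=-8,dy=+5->D; (1,7):dx=+1,dy=+8->C; (2,3):dx=-5,dy=-8->C; (2,4):dx=+3,dy=-3->D
  (2,5):dx=-3,dy=-7->C; (2,6):dx=-4,dy=+1->D; (2,7):dx=+5,dy=+4->C; (3,4):dx=+8,dy=+5->C
  (3,5):dx=+2,dy=+1->C; (3,6):dx=+1,dy=+9->C; (3,7):dx=+10,dy=+12->C; (4,5):dx=-6,dy=-4->C
  (4,6):dx=-7,dy=+4->D; (4,7):dx=+2,dy=+7->C; (5,6):dx=-1,dy=+8->D; (5,7):dx=+8,dy=+11->C
  (6,7):dx=+9,dy=+3->C
Step 2: C = 14, D = 7, total pairs = 21.
Step 3: tau = (C - D)/(n(n-1)/2) = (14 - 7)/21 = 0.333333.
Step 4: Exact two-sided p-value (enumerate n! = 5040 permutations of y under H0): p = 0.381349.
Step 5: alpha = 0.1. fail to reject H0.

tau_b = 0.3333 (C=14, D=7), p = 0.381349, fail to reject H0.


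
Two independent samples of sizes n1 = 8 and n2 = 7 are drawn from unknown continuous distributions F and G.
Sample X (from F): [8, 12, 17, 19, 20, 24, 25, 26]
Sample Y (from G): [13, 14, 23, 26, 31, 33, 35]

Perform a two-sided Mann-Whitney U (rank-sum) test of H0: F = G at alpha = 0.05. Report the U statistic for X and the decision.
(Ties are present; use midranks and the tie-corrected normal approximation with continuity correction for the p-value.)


Step 1: Combine and sort all 15 observations; assign midranks.
sorted (value, group): (8,X), (12,X), (13,Y), (14,Y), (17,X), (19,X), (20,X), (23,Y), (24,X), (25,X), (26,X), (26,Y), (31,Y), (33,Y), (35,Y)
ranks: 8->1, 12->2, 13->3, 14->4, 17->5, 19->6, 20->7, 23->8, 24->9, 25->10, 26->11.5, 26->11.5, 31->13, 33->14, 35->15
Step 2: Rank sum for X: R1 = 1 + 2 + 5 + 6 + 7 + 9 + 10 + 11.5 = 51.5.
Step 3: U_X = R1 - n1(n1+1)/2 = 51.5 - 8*9/2 = 51.5 - 36 = 15.5.
       U_Y = n1*n2 - U_X = 56 - 15.5 = 40.5.
Step 4: Ties are present, so use the tie-corrected normal approximation (with continuity correction) for the p-value.
Step 5: p-value = 0.164537; compare to alpha = 0.05. fail to reject H0.

U_X = 15.5, p = 0.164537, fail to reject H0 at alpha = 0.05.


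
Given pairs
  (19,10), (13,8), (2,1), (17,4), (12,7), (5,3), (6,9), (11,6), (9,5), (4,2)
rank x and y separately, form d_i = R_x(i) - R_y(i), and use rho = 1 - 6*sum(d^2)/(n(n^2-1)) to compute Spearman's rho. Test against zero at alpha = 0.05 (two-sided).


Step 1: Rank x and y separately (midranks; no ties here).
rank(x): 19->10, 13->8, 2->1, 17->9, 12->7, 5->3, 6->4, 11->6, 9->5, 4->2
rank(y): 10->10, 8->8, 1->1, 4->4, 7->7, 3->3, 9->9, 6->6, 5->5, 2->2
Step 2: d_i = R_x(i) - R_y(i); compute d_i^2.
  (10-10)^2=0, (8-8)^2=0, (1-1)^2=0, (9-4)^2=25, (7-7)^2=0, (3-3)^2=0, (4-9)^2=25, (6-6)^2=0, (5-5)^2=0, (2-2)^2=0
sum(d^2) = 50.
Step 3: rho = 1 - 6*50 / (10*(10^2 - 1)) = 1 - 300/990 = 0.696970.
Step 4: Under H0, t = rho * sqrt((n-2)/(1-rho^2)) = 2.7490 ~ t(8).
Step 5: Two-sided p-value from the t-distribution with 8 df = 0.025097.
Step 6: alpha = 0.05. reject H0.

rho = 0.6970, p = 0.025097, reject H0 at alpha = 0.05.


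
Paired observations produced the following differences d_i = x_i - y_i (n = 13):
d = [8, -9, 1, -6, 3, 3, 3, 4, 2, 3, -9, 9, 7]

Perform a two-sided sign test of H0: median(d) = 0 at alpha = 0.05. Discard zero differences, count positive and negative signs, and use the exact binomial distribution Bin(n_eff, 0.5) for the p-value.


Step 1: Discard zero differences. Original n = 13; n_eff = number of nonzero differences = 13.
Nonzero differences (with sign): +8, -9, +1, -6, +3, +3, +3, +4, +2, +3, -9, +9, +7
Step 2: Count signs: positive = 10, negative = 3.
Step 3: Under H0: P(positive) = 0.5, so the number of positives S ~ Bin(13, 0.5).
Step 4: Two-sided exact p-value = sum of Bin(13,0.5) probabilities at or below the observed probability = 0.092285.
Step 5: alpha = 0.05. fail to reject H0.

n_eff = 13, pos = 10, neg = 3, p = 0.092285, fail to reject H0.


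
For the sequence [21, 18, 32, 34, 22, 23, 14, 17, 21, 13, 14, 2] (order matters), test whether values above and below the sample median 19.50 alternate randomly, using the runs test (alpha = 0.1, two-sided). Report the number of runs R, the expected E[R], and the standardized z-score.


Step 1: Compute median = 19.50; label A = above, B = below.
Labels in order: ABAAAABBABBB  (n_A = 6, n_B = 6)
Step 2: Count runs R = 6.
Step 3: Under H0 (random ordering), E[R] = 2*n_A*n_B/(n_A+n_B) + 1 = 2*6*6/12 + 1 = 7.0000.
        Var[R] = 2*n_A*n_B*(2*n_A*n_B - n_A - n_B) / ((n_A+n_B)^2 * (n_A+n_B-1)) = 4320/1584 = 2.7273.
        SD[R] = 1.6514.
Step 4: Continuity-corrected z = (R + 0.5 - E[R]) / SD[R] = (6 + 0.5 - 7.0000) / 1.6514 = -0.3028.
Step 5: Two-sided p-value via normal approximation = 2*(1 - Phi(|z|)) = 0.762069.
Step 6: alpha = 0.1. fail to reject H0.

R = 6, z = -0.3028, p = 0.762069, fail to reject H0.


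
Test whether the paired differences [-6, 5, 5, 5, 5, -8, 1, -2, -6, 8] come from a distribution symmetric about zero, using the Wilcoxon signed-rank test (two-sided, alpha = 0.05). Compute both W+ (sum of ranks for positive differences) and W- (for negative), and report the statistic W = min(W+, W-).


Step 1: Drop any zero differences (none here) and take |d_i|.
|d| = [6, 5, 5, 5, 5, 8, 1, 2, 6, 8]
Step 2: Midrank |d_i| (ties get averaged ranks).
ranks: |6|->7.5, |5|->4.5, |5|->4.5, |5|->4.5, |5|->4.5, |8|->9.5, |1|->1, |2|->2, |6|->7.5, |8|->9.5
Step 3: Attach original signs; sum ranks with positive sign and with negative sign.
W+ = 4.5 + 4.5 + 4.5 + 4.5 + 1 + 9.5 = 28.5
W- = 7.5 + 9.5 + 2 + 7.5 = 26.5
(Check: W+ + W- = 55 should equal n(n+1)/2 = 55.)
Step 4: Test statistic W = min(W+, W-) = 26.5.
Step 5: Ties in |d|, so use the tie-corrected normal approximation.
        E[W] = n(n+1)/4 = 10*11/4 = 27.5.
        Tie groups: |d|=5 (t=4), |d|=6 (t=2), |d|=8 (t=2); sum(t^3 - t) = 72.
        Var[W] = n(n+1)(2n+1)/24 - sum(t^3-t)/48 = 2310/24 - 72/48 = 94.75.
        z = (W - E[W]) / sqrt(Var[W]) = (26.5 - 27.5) / 9.7340 = -0.1027.
        Two-sided p = 2*Phi(z) = 0.918175.
Step 6: alpha = 0.05. fail to reject H0.

W+ = 28.5, W- = 26.5, W = min = 26.5, p = 0.918175, fail to reject H0.


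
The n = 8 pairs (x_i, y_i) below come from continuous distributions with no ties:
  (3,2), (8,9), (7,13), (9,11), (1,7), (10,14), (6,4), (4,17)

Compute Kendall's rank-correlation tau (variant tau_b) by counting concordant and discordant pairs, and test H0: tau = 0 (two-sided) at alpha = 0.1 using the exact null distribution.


Step 1: Enumerate the 28 unordered pairs (i,j) with i<j and classify each by sign(x_j-x_i) * sign(y_j-y_i).
  (1,2):dx=+5,dy=+7->C; (1,3):dx=+4,dy=+11->C; (1,4):dx=+6,dy=+9->C; (1,5):dx=-2,dy=+5->D
  (1,6):dx=+7,dy=+12->C; (1,7):dx=+3,dy=+2->C; (1,8):dx=+1,dy=+15->C; (2,3):dx=-1,dy=+4->D
  (2,4):dx=+1,dy=+2->C; (2,5):dx=-7,dy=-2->C; (2,6):dx=+2,dy=+5->C; (2,7):dx=-2,dy=-5->C
  (2,8):dx=-4,dy=+8->D; (3,4):dx=+2,dy=-2->D; (3,5):dx=-6,dy=-6->C; (3,6):dx=+3,dy=+1->C
  (3,7):dx=-1,dy=-9->C; (3,8):dx=-3,dy=+4->D; (4,5):dx=-8,dy=-4->C; (4,6):dx=+1,dy=+3->C
  (4,7):dx=-3,dy=-7->C; (4,8):dx=-5,dy=+6->D; (5,6):dx=+9,dy=+7->C; (5,7):dx=+5,dy=-3->D
  (5,8):dx=+3,dy=+10->C; (6,7):dx=-4,dy=-10->C; (6,8):dx=-6,dy=+3->D; (7,8):dx=-2,dy=+13->D
Step 2: C = 19, D = 9, total pairs = 28.
Step 3: tau = (C - D)/(n(n-1)/2) = (19 - 9)/28 = 0.357143.
Step 4: Exact two-sided p-value (enumerate n! = 40320 permutations of y under H0): p = 0.275099.
Step 5: alpha = 0.1. fail to reject H0.

tau_b = 0.3571 (C=19, D=9), p = 0.275099, fail to reject H0.


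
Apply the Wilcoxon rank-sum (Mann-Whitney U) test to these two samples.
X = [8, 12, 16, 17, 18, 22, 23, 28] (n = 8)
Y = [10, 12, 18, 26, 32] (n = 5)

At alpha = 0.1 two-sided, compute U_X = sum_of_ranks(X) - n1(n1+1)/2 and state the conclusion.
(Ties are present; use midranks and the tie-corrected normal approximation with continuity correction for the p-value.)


Step 1: Combine and sort all 13 observations; assign midranks.
sorted (value, group): (8,X), (10,Y), (12,X), (12,Y), (16,X), (17,X), (18,X), (18,Y), (22,X), (23,X), (26,Y), (28,X), (32,Y)
ranks: 8->1, 10->2, 12->3.5, 12->3.5, 16->5, 17->6, 18->7.5, 18->7.5, 22->9, 23->10, 26->11, 28->12, 32->13
Step 2: Rank sum for X: R1 = 1 + 3.5 + 5 + 6 + 7.5 + 9 + 10 + 12 = 54.
Step 3: U_X = R1 - n1(n1+1)/2 = 54 - 8*9/2 = 54 - 36 = 18.
       U_Y = n1*n2 - U_X = 40 - 18 = 22.
Step 4: Ties are present, so use the tie-corrected normal approximation (with continuity correction) for the p-value.
Step 5: p-value = 0.825728; compare to alpha = 0.1. fail to reject H0.

U_X = 18, p = 0.825728, fail to reject H0 at alpha = 0.1.


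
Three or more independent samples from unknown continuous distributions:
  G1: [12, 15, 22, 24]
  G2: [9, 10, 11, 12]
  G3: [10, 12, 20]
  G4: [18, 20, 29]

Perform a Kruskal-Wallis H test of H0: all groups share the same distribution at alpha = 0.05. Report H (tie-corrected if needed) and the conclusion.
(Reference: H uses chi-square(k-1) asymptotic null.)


Step 1: Combine all N = 14 observations and assign midranks.
sorted (value, group, rank): (9,G2,1), (10,G2,2.5), (10,G3,2.5), (11,G2,4), (12,G1,6), (12,G2,6), (12,G3,6), (15,G1,8), (18,G4,9), (20,G3,10.5), (20,G4,10.5), (22,G1,12), (24,G1,13), (29,G4,14)
Step 2: Sum ranks within each group.
R_1 = 39 (n_1 = 4)
R_2 = 13.5 (n_2 = 4)
R_3 = 19 (n_3 = 3)
R_4 = 33.5 (n_4 = 3)
Step 3: H = 12/(N(N+1)) * sum(R_i^2/n_i) - 3(N+1)
     = 12/(14*15) * (39^2/4 + 13.5^2/4 + 19^2/3 + 33.5^2/3) - 3*15
     = 0.057143 * 920.229 - 45
     = 7.584524.
Step 4: Ties present; correction factor C = 1 - 36/(14^3 - 14) = 0.986813. Corrected H = 7.584524 / 0.986813 = 7.685876.
Step 5: Under H0, H ~ chi^2(3); p-value = 0.052970.
Step 6: alpha = 0.05. fail to reject H0.

H = 7.6859, df = 3, p = 0.052970, fail to reject H0.


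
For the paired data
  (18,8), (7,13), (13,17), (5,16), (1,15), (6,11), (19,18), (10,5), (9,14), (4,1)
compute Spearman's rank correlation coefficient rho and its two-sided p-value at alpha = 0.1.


Step 1: Rank x and y separately (midranks; no ties here).
rank(x): 18->9, 7->5, 13->8, 5->3, 1->1, 6->4, 19->10, 10->7, 9->6, 4->2
rank(y): 8->3, 13->5, 17->9, 16->8, 15->7, 11->4, 18->10, 5->2, 14->6, 1->1
Step 2: d_i = R_x(i) - R_y(i); compute d_i^2.
  (9-3)^2=36, (5-5)^2=0, (8-9)^2=1, (3-8)^2=25, (1-7)^2=36, (4-4)^2=0, (10-10)^2=0, (7-2)^2=25, (6-6)^2=0, (2-1)^2=1
sum(d^2) = 124.
Step 3: rho = 1 - 6*124 / (10*(10^2 - 1)) = 1 - 744/990 = 0.248485.
Step 4: Under H0, t = rho * sqrt((n-2)/(1-rho^2)) = 0.7256 ~ t(8).
Step 5: Two-sided p-value from the t-distribution with 8 df = 0.488776.
Step 6: alpha = 0.1. fail to reject H0.

rho = 0.2485, p = 0.488776, fail to reject H0 at alpha = 0.1.


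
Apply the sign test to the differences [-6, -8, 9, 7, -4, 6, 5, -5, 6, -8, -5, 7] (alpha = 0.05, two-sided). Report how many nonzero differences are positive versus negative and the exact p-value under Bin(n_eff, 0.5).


Step 1: Discard zero differences. Original n = 12; n_eff = number of nonzero differences = 12.
Nonzero differences (with sign): -6, -8, +9, +7, -4, +6, +5, -5, +6, -8, -5, +7
Step 2: Count signs: positive = 6, negative = 6.
Step 3: Under H0: P(positive) = 0.5, so the number of positives S ~ Bin(12, 0.5).
Step 4: Two-sided exact p-value = sum of Bin(12,0.5) probabilities at or below the observed probability = 1.000000.
Step 5: alpha = 0.05. fail to reject H0.

n_eff = 12, pos = 6, neg = 6, p = 1.000000, fail to reject H0.


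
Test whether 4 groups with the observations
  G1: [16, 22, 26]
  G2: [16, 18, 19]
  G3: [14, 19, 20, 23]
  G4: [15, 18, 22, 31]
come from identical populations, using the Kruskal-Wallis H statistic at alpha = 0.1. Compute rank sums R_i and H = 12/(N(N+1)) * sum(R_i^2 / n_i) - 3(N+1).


Step 1: Combine all N = 14 observations and assign midranks.
sorted (value, group, rank): (14,G3,1), (15,G4,2), (16,G1,3.5), (16,G2,3.5), (18,G2,5.5), (18,G4,5.5), (19,G2,7.5), (19,G3,7.5), (20,G3,9), (22,G1,10.5), (22,G4,10.5), (23,G3,12), (26,G1,13), (31,G4,14)
Step 2: Sum ranks within each group.
R_1 = 27 (n_1 = 3)
R_2 = 16.5 (n_2 = 3)
R_3 = 29.5 (n_3 = 4)
R_4 = 32 (n_4 = 4)
Step 3: H = 12/(N(N+1)) * sum(R_i^2/n_i) - 3(N+1)
     = 12/(14*15) * (27^2/3 + 16.5^2/3 + 29.5^2/4 + 32^2/4) - 3*15
     = 0.057143 * 807.312 - 45
     = 1.132143.
Step 4: Ties present; correction factor C = 1 - 24/(14^3 - 14) = 0.991209. Corrected H = 1.132143 / 0.991209 = 1.142184.
Step 5: Under H0, H ~ chi^2(3); p-value = 0.766902.
Step 6: alpha = 0.1. fail to reject H0.

H = 1.1422, df = 3, p = 0.766902, fail to reject H0.


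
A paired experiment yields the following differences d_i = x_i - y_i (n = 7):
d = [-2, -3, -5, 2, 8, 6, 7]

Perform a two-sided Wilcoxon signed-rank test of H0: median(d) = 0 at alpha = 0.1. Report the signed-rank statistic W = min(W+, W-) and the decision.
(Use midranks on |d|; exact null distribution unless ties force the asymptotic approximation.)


Step 1: Drop any zero differences (none here) and take |d_i|.
|d| = [2, 3, 5, 2, 8, 6, 7]
Step 2: Midrank |d_i| (ties get averaged ranks).
ranks: |2|->1.5, |3|->3, |5|->4, |2|->1.5, |8|->7, |6|->5, |7|->6
Step 3: Attach original signs; sum ranks with positive sign and with negative sign.
W+ = 1.5 + 7 + 5 + 6 = 19.5
W- = 1.5 + 3 + 4 = 8.5
(Check: W+ + W- = 28 should equal n(n+1)/2 = 28.)
Step 4: Test statistic W = min(W+, W-) = 8.5.
Step 5: Ties in |d|, so use the tie-corrected normal approximation.
        E[W] = n(n+1)/4 = 7*8/4 = 14.
        Tie groups: |d|=2 (t=2); sum(t^3 - t) = 6.
        Var[W] = n(n+1)(2n+1)/24 - sum(t^3-t)/48 = 840/24 - 6/48 = 34.875.
        z = (W - E[W]) / sqrt(Var[W]) = (8.5 - 14) / 5.9055 = -0.9313.
        Two-sided p = 2*Phi(z) = 0.351681.
Step 6: alpha = 0.1. fail to reject H0.

W+ = 19.5, W- = 8.5, W = min = 8.5, p = 0.351681, fail to reject H0.


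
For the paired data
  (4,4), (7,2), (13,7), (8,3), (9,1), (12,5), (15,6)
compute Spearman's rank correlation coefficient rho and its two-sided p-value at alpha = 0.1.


Step 1: Rank x and y separately (midranks; no ties here).
rank(x): 4->1, 7->2, 13->6, 8->3, 9->4, 12->5, 15->7
rank(y): 4->4, 2->2, 7->7, 3->3, 1->1, 5->5, 6->6
Step 2: d_i = R_x(i) - R_y(i); compute d_i^2.
  (1-4)^2=9, (2-2)^2=0, (6-7)^2=1, (3-3)^2=0, (4-1)^2=9, (5-5)^2=0, (7-6)^2=1
sum(d^2) = 20.
Step 3: rho = 1 - 6*20 / (7*(7^2 - 1)) = 1 - 120/336 = 0.642857.
Step 4: Under H0, t = rho * sqrt((n-2)/(1-rho^2)) = 1.8766 ~ t(5).
Step 5: Two-sided p-value from the t-distribution with 5 df = 0.119392.
Step 6: alpha = 0.1. fail to reject H0.

rho = 0.6429, p = 0.119392, fail to reject H0 at alpha = 0.1.


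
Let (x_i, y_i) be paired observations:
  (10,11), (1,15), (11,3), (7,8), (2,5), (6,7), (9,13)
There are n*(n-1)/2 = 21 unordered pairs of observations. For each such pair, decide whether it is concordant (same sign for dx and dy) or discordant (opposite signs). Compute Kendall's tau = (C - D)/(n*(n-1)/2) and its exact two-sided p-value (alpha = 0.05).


Step 1: Enumerate the 21 unordered pairs (i,j) with i<j and classify each by sign(x_j-x_i) * sign(y_j-y_i).
  (1,2):dx=-9,dy=+4->D; (1,3):dx=+1,dy=-8->D; (1,4):dx=-3,dy=-3->C; (1,5):dx=-8,dy=-6->C
  (1,6):dx=-4,dy=-4->C; (1,7):dx=-1,dy=+2->D; (2,3):dx=+10,dy=-12->D; (2,4):dx=+6,dy=-7->D
  (2,5):dx=+1,dy=-10->D; (2,6):dx=+5,dy=-8->D; (2,7):dx=+8,dy=-2->D; (3,4):dx=-4,dy=+5->D
  (3,5):dx=-9,dy=+2->D; (3,6):dx=-5,dy=+4->D; (3,7):dx=-2,dy=+10->D; (4,5):dx=-5,dy=-3->C
  (4,6):dx=-1,dy=-1->C; (4,7):dx=+2,dy=+5->C; (5,6):dx=+4,dy=+2->C; (5,7):dx=+7,dy=+8->C
  (6,7):dx=+3,dy=+6->C
Step 2: C = 9, D = 12, total pairs = 21.
Step 3: tau = (C - D)/(n(n-1)/2) = (9 - 12)/21 = -0.142857.
Step 4: Exact two-sided p-value (enumerate n! = 5040 permutations of y under H0): p = 0.772619.
Step 5: alpha = 0.05. fail to reject H0.

tau_b = -0.1429 (C=9, D=12), p = 0.772619, fail to reject H0.


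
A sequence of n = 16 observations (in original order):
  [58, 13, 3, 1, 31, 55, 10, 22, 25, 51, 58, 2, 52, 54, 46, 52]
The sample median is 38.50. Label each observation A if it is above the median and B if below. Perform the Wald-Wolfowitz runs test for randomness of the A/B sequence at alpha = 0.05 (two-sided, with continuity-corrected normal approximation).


Step 1: Compute median = 38.50; label A = above, B = below.
Labels in order: ABBBBABBBAABAAAA  (n_A = 8, n_B = 8)
Step 2: Count runs R = 7.
Step 3: Under H0 (random ordering), E[R] = 2*n_A*n_B/(n_A+n_B) + 1 = 2*8*8/16 + 1 = 9.0000.
        Var[R] = 2*n_A*n_B*(2*n_A*n_B - n_A - n_B) / ((n_A+n_B)^2 * (n_A+n_B-1)) = 14336/3840 = 3.7333.
        SD[R] = 1.9322.
Step 4: Continuity-corrected z = (R + 0.5 - E[R]) / SD[R] = (7 + 0.5 - 9.0000) / 1.9322 = -0.7763.
Step 5: Two-sided p-value via normal approximation = 2*(1 - Phi(|z|)) = 0.437558.
Step 6: alpha = 0.05. fail to reject H0.

R = 7, z = -0.7763, p = 0.437558, fail to reject H0.


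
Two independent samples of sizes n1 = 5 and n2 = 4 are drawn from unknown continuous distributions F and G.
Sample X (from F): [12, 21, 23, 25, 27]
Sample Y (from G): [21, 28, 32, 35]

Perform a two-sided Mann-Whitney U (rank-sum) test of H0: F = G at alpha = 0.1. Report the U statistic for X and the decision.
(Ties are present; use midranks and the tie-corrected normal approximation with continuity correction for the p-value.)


Step 1: Combine and sort all 9 observations; assign midranks.
sorted (value, group): (12,X), (21,X), (21,Y), (23,X), (25,X), (27,X), (28,Y), (32,Y), (35,Y)
ranks: 12->1, 21->2.5, 21->2.5, 23->4, 25->5, 27->6, 28->7, 32->8, 35->9
Step 2: Rank sum for X: R1 = 1 + 2.5 + 4 + 5 + 6 = 18.5.
Step 3: U_X = R1 - n1(n1+1)/2 = 18.5 - 5*6/2 = 18.5 - 15 = 3.5.
       U_Y = n1*n2 - U_X = 20 - 3.5 = 16.5.
Step 4: Ties are present, so use the tie-corrected normal approximation (with continuity correction) for the p-value.
Step 5: p-value = 0.139983; compare to alpha = 0.1. fail to reject H0.

U_X = 3.5, p = 0.139983, fail to reject H0 at alpha = 0.1.


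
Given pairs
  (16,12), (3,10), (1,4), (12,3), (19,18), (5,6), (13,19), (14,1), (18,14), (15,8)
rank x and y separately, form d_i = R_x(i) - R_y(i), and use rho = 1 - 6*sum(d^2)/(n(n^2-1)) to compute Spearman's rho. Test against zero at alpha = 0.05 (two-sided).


Step 1: Rank x and y separately (midranks; no ties here).
rank(x): 16->8, 3->2, 1->1, 12->4, 19->10, 5->3, 13->5, 14->6, 18->9, 15->7
rank(y): 12->7, 10->6, 4->3, 3->2, 18->9, 6->4, 19->10, 1->1, 14->8, 8->5
Step 2: d_i = R_x(i) - R_y(i); compute d_i^2.
  (8-7)^2=1, (2-6)^2=16, (1-3)^2=4, (4-2)^2=4, (10-9)^2=1, (3-4)^2=1, (5-10)^2=25, (6-1)^2=25, (9-8)^2=1, (7-5)^2=4
sum(d^2) = 82.
Step 3: rho = 1 - 6*82 / (10*(10^2 - 1)) = 1 - 492/990 = 0.503030.
Step 4: Under H0, t = rho * sqrt((n-2)/(1-rho^2)) = 1.6462 ~ t(8).
Step 5: Two-sided p-value from the t-distribution with 8 df = 0.138334.
Step 6: alpha = 0.05. fail to reject H0.

rho = 0.5030, p = 0.138334, fail to reject H0 at alpha = 0.05.


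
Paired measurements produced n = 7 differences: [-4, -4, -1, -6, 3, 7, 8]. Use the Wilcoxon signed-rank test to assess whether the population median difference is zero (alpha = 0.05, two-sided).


Step 1: Drop any zero differences (none here) and take |d_i|.
|d| = [4, 4, 1, 6, 3, 7, 8]
Step 2: Midrank |d_i| (ties get averaged ranks).
ranks: |4|->3.5, |4|->3.5, |1|->1, |6|->5, |3|->2, |7|->6, |8|->7
Step 3: Attach original signs; sum ranks with positive sign and with negative sign.
W+ = 2 + 6 + 7 = 15
W- = 3.5 + 3.5 + 1 + 5 = 13
(Check: W+ + W- = 28 should equal n(n+1)/2 = 28.)
Step 4: Test statistic W = min(W+, W-) = 13.
Step 5: Ties in |d|, so use the tie-corrected normal approximation.
        E[W] = n(n+1)/4 = 7*8/4 = 14.
        Tie groups: |d|=4 (t=2); sum(t^3 - t) = 6.
        Var[W] = n(n+1)(2n+1)/24 - sum(t^3-t)/48 = 840/24 - 6/48 = 34.875.
        z = (W - E[W]) / sqrt(Var[W]) = (13 - 14) / 5.9055 = -0.1693.
        Two-sided p = 2*Phi(z) = 0.865534.
Step 6: alpha = 0.05. fail to reject H0.

W+ = 15, W- = 13, W = min = 13, p = 0.865534, fail to reject H0.


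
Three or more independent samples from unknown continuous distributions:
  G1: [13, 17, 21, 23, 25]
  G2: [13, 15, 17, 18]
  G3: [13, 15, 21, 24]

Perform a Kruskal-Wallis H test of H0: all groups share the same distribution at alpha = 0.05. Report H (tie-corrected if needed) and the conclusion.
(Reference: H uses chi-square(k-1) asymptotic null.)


Step 1: Combine all N = 13 observations and assign midranks.
sorted (value, group, rank): (13,G1,2), (13,G2,2), (13,G3,2), (15,G2,4.5), (15,G3,4.5), (17,G1,6.5), (17,G2,6.5), (18,G2,8), (21,G1,9.5), (21,G3,9.5), (23,G1,11), (24,G3,12), (25,G1,13)
Step 2: Sum ranks within each group.
R_1 = 42 (n_1 = 5)
R_2 = 21 (n_2 = 4)
R_3 = 28 (n_3 = 4)
Step 3: H = 12/(N(N+1)) * sum(R_i^2/n_i) - 3(N+1)
     = 12/(13*14) * (42^2/5 + 21^2/4 + 28^2/4) - 3*14
     = 0.065934 * 659.05 - 42
     = 1.453846.
Step 4: Ties present; correction factor C = 1 - 42/(13^3 - 13) = 0.980769. Corrected H = 1.453846 / 0.980769 = 1.482353.
Step 5: Under H0, H ~ chi^2(2); p-value = 0.476553.
Step 6: alpha = 0.05. fail to reject H0.

H = 1.4824, df = 2, p = 0.476553, fail to reject H0.


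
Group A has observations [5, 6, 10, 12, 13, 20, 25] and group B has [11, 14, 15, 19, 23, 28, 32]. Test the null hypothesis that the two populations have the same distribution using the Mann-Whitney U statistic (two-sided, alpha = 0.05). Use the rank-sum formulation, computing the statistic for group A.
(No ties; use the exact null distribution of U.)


Step 1: Combine and sort all 14 observations; assign midranks.
sorted (value, group): (5,X), (6,X), (10,X), (11,Y), (12,X), (13,X), (14,Y), (15,Y), (19,Y), (20,X), (23,Y), (25,X), (28,Y), (32,Y)
ranks: 5->1, 6->2, 10->3, 11->4, 12->5, 13->6, 14->7, 15->8, 19->9, 20->10, 23->11, 25->12, 28->13, 32->14
Step 2: Rank sum for X: R1 = 1 + 2 + 3 + 5 + 6 + 10 + 12 = 39.
Step 3: U_X = R1 - n1(n1+1)/2 = 39 - 7*8/2 = 39 - 28 = 11.
       U_Y = n1*n2 - U_X = 49 - 11 = 38.
Step 4: No ties, so the exact null distribution of U (based on enumerating the C(14,7) = 3432 equally likely rank assignments) gives the two-sided p-value.
Step 5: p-value = 0.097319; compare to alpha = 0.05. fail to reject H0.

U_X = 11, p = 0.097319, fail to reject H0 at alpha = 0.05.


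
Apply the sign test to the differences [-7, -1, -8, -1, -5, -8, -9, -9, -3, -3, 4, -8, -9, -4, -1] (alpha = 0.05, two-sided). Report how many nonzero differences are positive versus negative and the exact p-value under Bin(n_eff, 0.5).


Step 1: Discard zero differences. Original n = 15; n_eff = number of nonzero differences = 15.
Nonzero differences (with sign): -7, -1, -8, -1, -5, -8, -9, -9, -3, -3, +4, -8, -9, -4, -1
Step 2: Count signs: positive = 1, negative = 14.
Step 3: Under H0: P(positive) = 0.5, so the number of positives S ~ Bin(15, 0.5).
Step 4: Two-sided exact p-value = sum of Bin(15,0.5) probabilities at or below the observed probability = 0.000977.
Step 5: alpha = 0.05. reject H0.

n_eff = 15, pos = 1, neg = 14, p = 0.000977, reject H0.


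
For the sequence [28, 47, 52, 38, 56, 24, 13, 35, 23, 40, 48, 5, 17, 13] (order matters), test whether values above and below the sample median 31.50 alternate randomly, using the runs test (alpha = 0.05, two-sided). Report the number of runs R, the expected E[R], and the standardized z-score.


Step 1: Compute median = 31.50; label A = above, B = below.
Labels in order: BAAAABBABAABBB  (n_A = 7, n_B = 7)
Step 2: Count runs R = 7.
Step 3: Under H0 (random ordering), E[R] = 2*n_A*n_B/(n_A+n_B) + 1 = 2*7*7/14 + 1 = 8.0000.
        Var[R] = 2*n_A*n_B*(2*n_A*n_B - n_A - n_B) / ((n_A+n_B)^2 * (n_A+n_B-1)) = 8232/2548 = 3.2308.
        SD[R] = 1.7974.
Step 4: Continuity-corrected z = (R + 0.5 - E[R]) / SD[R] = (7 + 0.5 - 8.0000) / 1.7974 = -0.2782.
Step 5: Two-sided p-value via normal approximation = 2*(1 - Phi(|z|)) = 0.780879.
Step 6: alpha = 0.05. fail to reject H0.

R = 7, z = -0.2782, p = 0.780879, fail to reject H0.


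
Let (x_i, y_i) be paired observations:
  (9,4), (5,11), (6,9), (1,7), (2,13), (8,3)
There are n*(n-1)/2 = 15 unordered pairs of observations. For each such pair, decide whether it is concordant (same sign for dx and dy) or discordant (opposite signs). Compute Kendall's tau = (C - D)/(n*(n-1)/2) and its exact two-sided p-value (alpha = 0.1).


Step 1: Enumerate the 15 unordered pairs (i,j) with i<j and classify each by sign(x_j-x_i) * sign(y_j-y_i).
  (1,2):dx=-4,dy=+7->D; (1,3):dx=-3,dy=+5->D; (1,4):dx=-8,dy=+3->D; (1,5):dx=-7,dy=+9->D
  (1,6):dx=-1,dy=-1->C; (2,3):dx=+1,dy=-2->D; (2,4):dx=-4,dy=-4->C; (2,5):dx=-3,dy=+2->D
  (2,6):dx=+3,dy=-8->D; (3,4):dx=-5,dy=-2->C; (3,5):dx=-4,dy=+4->D; (3,6):dx=+2,dy=-6->D
  (4,5):dx=+1,dy=+6->C; (4,6):dx=+7,dy=-4->D; (5,6):dx=+6,dy=-10->D
Step 2: C = 4, D = 11, total pairs = 15.
Step 3: tau = (C - D)/(n(n-1)/2) = (4 - 11)/15 = -0.466667.
Step 4: Exact two-sided p-value (enumerate n! = 720 permutations of y under H0): p = 0.272222.
Step 5: alpha = 0.1. fail to reject H0.

tau_b = -0.4667 (C=4, D=11), p = 0.272222, fail to reject H0.


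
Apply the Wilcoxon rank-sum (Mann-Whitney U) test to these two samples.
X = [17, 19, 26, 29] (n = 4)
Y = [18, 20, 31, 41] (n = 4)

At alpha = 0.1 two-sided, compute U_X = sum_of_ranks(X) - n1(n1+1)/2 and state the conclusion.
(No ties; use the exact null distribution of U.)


Step 1: Combine and sort all 8 observations; assign midranks.
sorted (value, group): (17,X), (18,Y), (19,X), (20,Y), (26,X), (29,X), (31,Y), (41,Y)
ranks: 17->1, 18->2, 19->3, 20->4, 26->5, 29->6, 31->7, 41->8
Step 2: Rank sum for X: R1 = 1 + 3 + 5 + 6 = 15.
Step 3: U_X = R1 - n1(n1+1)/2 = 15 - 4*5/2 = 15 - 10 = 5.
       U_Y = n1*n2 - U_X = 16 - 5 = 11.
Step 4: No ties, so the exact null distribution of U (based on enumerating the C(8,4) = 70 equally likely rank assignments) gives the two-sided p-value.
Step 5: p-value = 0.485714; compare to alpha = 0.1. fail to reject H0.

U_X = 5, p = 0.485714, fail to reject H0 at alpha = 0.1.


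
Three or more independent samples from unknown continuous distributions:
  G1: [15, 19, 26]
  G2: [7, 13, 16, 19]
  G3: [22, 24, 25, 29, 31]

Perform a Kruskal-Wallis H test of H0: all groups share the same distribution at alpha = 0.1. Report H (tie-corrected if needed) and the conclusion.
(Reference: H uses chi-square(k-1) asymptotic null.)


Step 1: Combine all N = 12 observations and assign midranks.
sorted (value, group, rank): (7,G2,1), (13,G2,2), (15,G1,3), (16,G2,4), (19,G1,5.5), (19,G2,5.5), (22,G3,7), (24,G3,8), (25,G3,9), (26,G1,10), (29,G3,11), (31,G3,12)
Step 2: Sum ranks within each group.
R_1 = 18.5 (n_1 = 3)
R_2 = 12.5 (n_2 = 4)
R_3 = 47 (n_3 = 5)
Step 3: H = 12/(N(N+1)) * sum(R_i^2/n_i) - 3(N+1)
     = 12/(12*13) * (18.5^2/3 + 12.5^2/4 + 47^2/5) - 3*13
     = 0.076923 * 594.946 - 39
     = 6.765064.
Step 4: Ties present; correction factor C = 1 - 6/(12^3 - 12) = 0.996503. Corrected H = 6.765064 / 0.996503 = 6.788801.
Step 5: Under H0, H ~ chi^2(2); p-value = 0.033561.
Step 6: alpha = 0.1. reject H0.

H = 6.7888, df = 2, p = 0.033561, reject H0.


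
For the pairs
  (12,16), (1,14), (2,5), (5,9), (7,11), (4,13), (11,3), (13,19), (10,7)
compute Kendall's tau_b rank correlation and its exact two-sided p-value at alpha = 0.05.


Step 1: Enumerate the 36 unordered pairs (i,j) with i<j and classify each by sign(x_j-x_i) * sign(y_j-y_i).
  (1,2):dx=-11,dy=-2->C; (1,3):dx=-10,dy=-11->C; (1,4):dx=-7,dy=-7->C; (1,5):dx=-5,dy=-5->C
  (1,6):dx=-8,dy=-3->C; (1,7):dx=-1,dy=-13->C; (1,8):dx=+1,dy=+3->C; (1,9):dx=-2,dy=-9->C
  (2,3):dx=+1,dy=-9->D; (2,4):dx=+4,dy=-5->D; (2,5):dx=+6,dy=-3->D; (2,6):dx=+3,dy=-1->D
  (2,7):dx=+10,dy=-11->D; (2,8):dx=+12,dy=+5->C; (2,9):dx=+9,dy=-7->D; (3,4):dx=+3,dy=+4->C
  (3,5):dx=+5,dy=+6->C; (3,6):dx=+2,dy=+8->C; (3,7):dx=+9,dy=-2->D; (3,8):dx=+11,dy=+14->C
  (3,9):dx=+8,dy=+2->C; (4,5):dx=+2,dy=+2->C; (4,6):dx=-1,dy=+4->D; (4,7):dx=+6,dy=-6->D
  (4,8):dx=+8,dy=+10->C; (4,9):dx=+5,dy=-2->D; (5,6):dx=-3,dy=+2->D; (5,7):dx=+4,dy=-8->D
  (5,8):dx=+6,dy=+8->C; (5,9):dx=+3,dy=-4->D; (6,7):dx=+7,dy=-10->D; (6,8):dx=+9,dy=+6->C
  (6,9):dx=+6,dy=-6->D; (7,8):dx=+2,dy=+16->C; (7,9):dx=-1,dy=+4->D; (8,9):dx=-3,dy=-12->C
Step 2: C = 20, D = 16, total pairs = 36.
Step 3: tau = (C - D)/(n(n-1)/2) = (20 - 16)/36 = 0.111111.
Step 4: Exact two-sided p-value (enumerate n! = 362880 permutations of y under H0): p = 0.761414.
Step 5: alpha = 0.05. fail to reject H0.

tau_b = 0.1111 (C=20, D=16), p = 0.761414, fail to reject H0.


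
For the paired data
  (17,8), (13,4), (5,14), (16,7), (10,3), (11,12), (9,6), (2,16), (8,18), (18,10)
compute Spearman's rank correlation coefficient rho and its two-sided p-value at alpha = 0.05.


Step 1: Rank x and y separately (midranks; no ties here).
rank(x): 17->9, 13->7, 5->2, 16->8, 10->5, 11->6, 9->4, 2->1, 8->3, 18->10
rank(y): 8->5, 4->2, 14->8, 7->4, 3->1, 12->7, 6->3, 16->9, 18->10, 10->6
Step 2: d_i = R_x(i) - R_y(i); compute d_i^2.
  (9-5)^2=16, (7-2)^2=25, (2-8)^2=36, (8-4)^2=16, (5-1)^2=16, (6-7)^2=1, (4-3)^2=1, (1-9)^2=64, (3-10)^2=49, (10-6)^2=16
sum(d^2) = 240.
Step 3: rho = 1 - 6*240 / (10*(10^2 - 1)) = 1 - 1440/990 = -0.454545.
Step 4: Under H0, t = rho * sqrt((n-2)/(1-rho^2)) = -1.4434 ~ t(8).
Step 5: Two-sided p-value from the t-distribution with 8 df = 0.186905.
Step 6: alpha = 0.05. fail to reject H0.

rho = -0.4545, p = 0.186905, fail to reject H0 at alpha = 0.05.


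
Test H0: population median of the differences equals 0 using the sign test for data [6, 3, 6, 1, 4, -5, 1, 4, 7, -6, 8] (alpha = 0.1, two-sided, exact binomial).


Step 1: Discard zero differences. Original n = 11; n_eff = number of nonzero differences = 11.
Nonzero differences (with sign): +6, +3, +6, +1, +4, -5, +1, +4, +7, -6, +8
Step 2: Count signs: positive = 9, negative = 2.
Step 3: Under H0: P(positive) = 0.5, so the number of positives S ~ Bin(11, 0.5).
Step 4: Two-sided exact p-value = sum of Bin(11,0.5) probabilities at or below the observed probability = 0.065430.
Step 5: alpha = 0.1. reject H0.

n_eff = 11, pos = 9, neg = 2, p = 0.065430, reject H0.


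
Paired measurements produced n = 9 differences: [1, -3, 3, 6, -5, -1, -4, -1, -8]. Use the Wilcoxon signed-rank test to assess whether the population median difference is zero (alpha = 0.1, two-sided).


Step 1: Drop any zero differences (none here) and take |d_i|.
|d| = [1, 3, 3, 6, 5, 1, 4, 1, 8]
Step 2: Midrank |d_i| (ties get averaged ranks).
ranks: |1|->2, |3|->4.5, |3|->4.5, |6|->8, |5|->7, |1|->2, |4|->6, |1|->2, |8|->9
Step 3: Attach original signs; sum ranks with positive sign and with negative sign.
W+ = 2 + 4.5 + 8 = 14.5
W- = 4.5 + 7 + 2 + 6 + 2 + 9 = 30.5
(Check: W+ + W- = 45 should equal n(n+1)/2 = 45.)
Step 4: Test statistic W = min(W+, W-) = 14.5.
Step 5: Ties in |d|, so use the tie-corrected normal approximation.
        E[W] = n(n+1)/4 = 9*10/4 = 22.5.
        Tie groups: |d|=1 (t=3), |d|=3 (t=2); sum(t^3 - t) = 30.
        Var[W] = n(n+1)(2n+1)/24 - sum(t^3-t)/48 = 1710/24 - 30/48 = 70.625.
        z = (W - E[W]) / sqrt(Var[W]) = (14.5 - 22.5) / 8.4039 = -0.9519.
        Two-sided p = 2*Phi(z) = 0.341126.
Step 6: alpha = 0.1. fail to reject H0.

W+ = 14.5, W- = 30.5, W = min = 14.5, p = 0.341126, fail to reject H0.


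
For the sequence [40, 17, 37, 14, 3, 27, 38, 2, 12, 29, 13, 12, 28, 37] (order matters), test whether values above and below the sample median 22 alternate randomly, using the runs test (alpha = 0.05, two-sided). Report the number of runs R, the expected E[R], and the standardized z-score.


Step 1: Compute median = 22; label A = above, B = below.
Labels in order: ABABBAABBABBAA  (n_A = 7, n_B = 7)
Step 2: Count runs R = 9.
Step 3: Under H0 (random ordering), E[R] = 2*n_A*n_B/(n_A+n_B) + 1 = 2*7*7/14 + 1 = 8.0000.
        Var[R] = 2*n_A*n_B*(2*n_A*n_B - n_A - n_B) / ((n_A+n_B)^2 * (n_A+n_B-1)) = 8232/2548 = 3.2308.
        SD[R] = 1.7974.
Step 4: Continuity-corrected z = (R - 0.5 - E[R]) / SD[R] = (9 - 0.5 - 8.0000) / 1.7974 = 0.2782.
Step 5: Two-sided p-value via normal approximation = 2*(1 - Phi(|z|)) = 0.780879.
Step 6: alpha = 0.05. fail to reject H0.

R = 9, z = 0.2782, p = 0.780879, fail to reject H0.
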